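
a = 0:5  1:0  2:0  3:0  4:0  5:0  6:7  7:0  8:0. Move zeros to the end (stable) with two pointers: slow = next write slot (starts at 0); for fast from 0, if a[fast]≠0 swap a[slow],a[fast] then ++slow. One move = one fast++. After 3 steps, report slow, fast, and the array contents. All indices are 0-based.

slow=0 fast=0: a[fast]=5≠0 swap→a[0]=5, slow++,fast++
slow=1 fast=1: a[fast]=0, fast++
slow=1 fast=2: a[fast]=0, fast++

slow=1, fast=3, a=[5, 0, 0, 0, 0, 0, 7, 0, 0]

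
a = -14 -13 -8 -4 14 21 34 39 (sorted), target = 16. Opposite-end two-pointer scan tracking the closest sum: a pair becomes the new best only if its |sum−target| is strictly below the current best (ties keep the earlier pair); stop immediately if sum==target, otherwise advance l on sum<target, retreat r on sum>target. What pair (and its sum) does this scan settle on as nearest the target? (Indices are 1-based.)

[1,8] -14+39=25 d=9 * → r--
[1,7] -14+34=20 d=4 * → r--
[1,6] -14+21=7 d=9 → l++
[2,6] -13+21=8 d=8 → l++
[3,6] -8+21=13 d=3 * → l++
[4,6] -4+21=17 d=1 * → r--
[4,5] -4+14=10 d=6 → l++

pair (-4, 21) with sum 17 (|Δ|=1)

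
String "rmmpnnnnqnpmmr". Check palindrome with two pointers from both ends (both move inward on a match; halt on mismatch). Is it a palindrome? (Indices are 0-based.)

[0,13] 'r'=='r' → l++,r--
[1,12] 'm'=='m' → l++,r--
[2,11] 'm'=='m' → l++,r--
[3,10] 'p'=='p' → l++,r--
[4,9] 'n'=='n' → l++,r--
[5,8] 'n'!='q' → stop

not a palindrome (mismatch at 5,8)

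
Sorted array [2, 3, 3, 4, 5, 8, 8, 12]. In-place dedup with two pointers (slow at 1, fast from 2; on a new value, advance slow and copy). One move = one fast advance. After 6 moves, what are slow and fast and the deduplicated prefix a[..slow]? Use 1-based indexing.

slow=5, fast=8, prefix=[2, 3, 4, 5, 8]

slow=1 fast=2: a[fast]=3≠a[slow]=2 write a[2]=3, slow++,fast++
slow=2 fast=3: a[fast]=3=a[slow] dup, fast++
slow=2 fast=4: a[fast]=4≠a[slow]=3 write a[3]=4, slow++,fast++
slow=3 fast=5: a[fast]=5≠a[slow]=4 write a[4]=5, slow++,fast++
slow=4 fast=6: a[fast]=8≠a[slow]=5 write a[5]=8, slow++,fast++
slow=5 fast=7: a[fast]=8=a[slow] dup, fast++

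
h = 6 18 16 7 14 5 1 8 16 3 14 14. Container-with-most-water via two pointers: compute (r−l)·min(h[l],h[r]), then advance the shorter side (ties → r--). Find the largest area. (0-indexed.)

max area = 140

[0,11] min(6,14)*11=66 best=66 * → l++
[1,11] min(18,14)*10=140 best=140 * → r--
[1,10] min(18,14)*9=126 best=140 → r--
[1,9] min(18,3)*8=24 best=140 → r--
[1,8] min(18,16)*7=112 best=140 → r--
[1,7] min(18,8)*6=48 best=140 → r--
[1,6] min(18,1)*5=5 best=140 → r--
[1,5] min(18,5)*4=20 best=140 → r--
[1,4] min(18,14)*3=42 best=140 → r--
[1,3] min(18,7)*2=14 best=140 → r--
[1,2] min(18,16)*1=16 best=140 → r--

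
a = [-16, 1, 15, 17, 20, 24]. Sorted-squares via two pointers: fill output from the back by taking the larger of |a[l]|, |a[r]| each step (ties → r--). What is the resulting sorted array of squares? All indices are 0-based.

[1, 225, 256, 289, 400, 576]

[0,5] |-16|<=|24| out[5]=576 → r--
[0,4] |-16|<=|20| out[4]=400 → r--
[0,3] |-16|<=|17| out[3]=289 → r--
[0,2] |-16|>|15| out[2]=256 → l++
[1,2] |1|<=|15| out[1]=225 → r--
[1,1] |1|<=|1| out[0]=1 → r--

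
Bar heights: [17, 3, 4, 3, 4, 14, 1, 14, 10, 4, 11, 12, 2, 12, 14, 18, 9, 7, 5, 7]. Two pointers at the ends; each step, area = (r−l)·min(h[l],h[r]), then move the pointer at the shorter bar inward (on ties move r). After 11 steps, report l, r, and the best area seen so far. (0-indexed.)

[0,19] min(17,7)*19=133 best=133 * → r--
[0,18] min(17,5)*18=90 best=133 → r--
[0,17] min(17,7)*17=119 best=133 → r--
[0,16] min(17,9)*16=144 best=144 * → r--
[0,15] min(17,18)*15=255 best=255 * → l++
[1,15] min(3,18)*14=42 best=255 → l++
[2,15] min(4,18)*13=52 best=255 → l++
[3,15] min(3,18)*12=36 best=255 → l++
[4,15] min(4,18)*11=44 best=255 → l++
[5,15] min(14,18)*10=140 best=255 → l++
[6,15] min(1,18)*9=9 best=255 → l++

l=7, r=15, best area=255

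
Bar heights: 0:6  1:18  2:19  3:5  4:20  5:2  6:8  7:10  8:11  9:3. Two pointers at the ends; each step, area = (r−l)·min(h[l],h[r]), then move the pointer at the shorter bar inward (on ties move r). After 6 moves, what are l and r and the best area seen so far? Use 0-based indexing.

[0,9] min(6,3)*9=27 best=27 * → r--
[0,8] min(6,11)*8=48 best=48 * → l++
[1,8] min(18,11)*7=77 best=77 * → r--
[1,7] min(18,10)*6=60 best=77 → r--
[1,6] min(18,8)*5=40 best=77 → r--
[1,5] min(18,2)*4=8 best=77 → r--

l=1, r=4, best area=77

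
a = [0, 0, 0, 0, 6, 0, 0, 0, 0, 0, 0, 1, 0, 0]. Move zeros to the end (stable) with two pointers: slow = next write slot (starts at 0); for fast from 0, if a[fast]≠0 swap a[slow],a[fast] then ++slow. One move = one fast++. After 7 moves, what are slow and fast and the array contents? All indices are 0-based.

(s=0,f=0) a[fast]=0 → fast++
(s=0,f=1) a[fast]=0 → fast++
(s=0,f=2) a[fast]=0 → fast++
(s=0,f=3) a[fast]=0 → fast++
(s=0,f=4) a[fast]=6≠0 swap→a[0]=6 → slow++,fast++
(s=1,f=5) a[fast]=0 → fast++
(s=1,f=6) a[fast]=0 → fast++

slow=1, fast=7, a=[6, 0, 0, 0, 0, 0, 0, 0, 0, 0, 0, 1, 0, 0]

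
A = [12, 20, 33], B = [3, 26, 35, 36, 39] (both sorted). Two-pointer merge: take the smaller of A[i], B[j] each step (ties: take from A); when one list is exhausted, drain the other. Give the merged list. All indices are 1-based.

i=1 j=1: A[i]=12>B[j]=3 take 3, j++
i=1 j=2: A[i]=12<=B[j]=26 take 12, i++
i=2 j=2: A[i]=20<=B[j]=26 take 20, i++
i=3 j=2: A[i]=33>B[j]=26 take 26, j++
i=3 j=3: A[i]=33<=B[j]=35 take 33, i++
i=4 j=3: A done, take B[j]=35, j++
i=4 j=4: A done, take B[j]=36, j++
i=4 j=5: A done, take B[j]=39, j++

[3, 12, 20, 26, 33, 35, 36, 39]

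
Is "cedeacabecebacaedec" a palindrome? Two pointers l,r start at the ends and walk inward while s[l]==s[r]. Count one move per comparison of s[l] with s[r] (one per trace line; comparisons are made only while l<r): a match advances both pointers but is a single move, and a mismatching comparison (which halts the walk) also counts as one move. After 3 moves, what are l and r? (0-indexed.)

l=3, r=15

[0,18] 'c'=='c' → l++,r--
[1,17] 'e'=='e' → l++,r--
[2,16] 'd'=='d' → l++,r--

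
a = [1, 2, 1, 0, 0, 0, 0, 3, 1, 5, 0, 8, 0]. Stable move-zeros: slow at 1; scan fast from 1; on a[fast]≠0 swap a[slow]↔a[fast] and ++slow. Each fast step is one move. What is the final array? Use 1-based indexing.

[1, 2, 1, 3, 1, 5, 8, 0, 0, 0, 0, 0, 0]

(s=1,f=1) a[fast]=1≠0 swap→a[1]=1 → slow++,fast++
(s=2,f=2) a[fast]=2≠0 swap→a[2]=2 → slow++,fast++
(s=3,f=3) a[fast]=1≠0 swap→a[3]=1 → slow++,fast++
(s=4,f=4) a[fast]=0 → fast++
(s=4,f=5) a[fast]=0 → fast++
(s=4,f=6) a[fast]=0 → fast++
(s=4,f=7) a[fast]=0 → fast++
(s=4,f=8) a[fast]=3≠0 swap→a[4]=3 → slow++,fast++
(s=5,f=9) a[fast]=1≠0 swap→a[5]=1 → slow++,fast++
(s=6,f=10) a[fast]=5≠0 swap→a[6]=5 → slow++,fast++
(s=7,f=11) a[fast]=0 → fast++
(s=7,f=12) a[fast]=8≠0 swap→a[7]=8 → slow++,fast++
(s=8,f=13) a[fast]=0 → fast++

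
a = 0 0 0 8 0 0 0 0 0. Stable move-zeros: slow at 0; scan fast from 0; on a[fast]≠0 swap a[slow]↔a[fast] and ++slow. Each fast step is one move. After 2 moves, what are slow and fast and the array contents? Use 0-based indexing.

slow=0 fast=0: a[fast]=0, fast++
slow=0 fast=1: a[fast]=0, fast++

slow=0, fast=2, a=[0, 0, 0, 8, 0, 0, 0, 0, 0]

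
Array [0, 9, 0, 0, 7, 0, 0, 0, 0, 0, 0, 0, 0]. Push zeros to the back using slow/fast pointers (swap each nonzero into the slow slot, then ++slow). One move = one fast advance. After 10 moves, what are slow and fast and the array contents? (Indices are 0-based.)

slow=2, fast=10, a=[9, 7, 0, 0, 0, 0, 0, 0, 0, 0, 0, 0, 0]

slow=0 fast=0: a[fast]=0, fast++
slow=0 fast=1: a[fast]=9≠0 swap→a[0]=9, slow++,fast++
slow=1 fast=2: a[fast]=0, fast++
slow=1 fast=3: a[fast]=0, fast++
slow=1 fast=4: a[fast]=7≠0 swap→a[1]=7, slow++,fast++
slow=2 fast=5: a[fast]=0, fast++
slow=2 fast=6: a[fast]=0, fast++
slow=2 fast=7: a[fast]=0, fast++
slow=2 fast=8: a[fast]=0, fast++
slow=2 fast=9: a[fast]=0, fast++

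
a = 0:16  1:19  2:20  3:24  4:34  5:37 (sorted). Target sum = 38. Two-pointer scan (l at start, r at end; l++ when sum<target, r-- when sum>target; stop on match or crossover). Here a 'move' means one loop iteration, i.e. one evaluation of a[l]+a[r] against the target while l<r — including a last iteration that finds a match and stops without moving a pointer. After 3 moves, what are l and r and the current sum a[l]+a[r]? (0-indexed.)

l=0, r=2, sum=36

[0,5] 16+37=53 >38 → r--
[0,4] 16+34=50 >38 → r--
[0,3] 16+24=40 >38 → r--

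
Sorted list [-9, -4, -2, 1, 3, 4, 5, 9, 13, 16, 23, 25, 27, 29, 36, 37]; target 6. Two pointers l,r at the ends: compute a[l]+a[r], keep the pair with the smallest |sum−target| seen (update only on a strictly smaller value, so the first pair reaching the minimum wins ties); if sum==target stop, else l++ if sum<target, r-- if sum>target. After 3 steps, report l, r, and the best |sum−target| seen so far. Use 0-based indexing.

l=0, r=12, best |Δ|=14

l=0 r=15: -9+37=28 d=22 *, r--
l=0 r=14: -9+36=27 d=21 *, r--
l=0 r=13: -9+29=20 d=14 *, r--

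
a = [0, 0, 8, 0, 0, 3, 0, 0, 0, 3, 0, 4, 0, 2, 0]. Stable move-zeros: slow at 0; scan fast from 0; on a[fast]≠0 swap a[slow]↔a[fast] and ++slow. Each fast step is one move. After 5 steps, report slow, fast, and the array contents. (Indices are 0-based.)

slow=1, fast=5, a=[8, 0, 0, 0, 0, 3, 0, 0, 0, 3, 0, 4, 0, 2, 0]

(s=0,f=0) a[fast]=0 → fast++
(s=0,f=1) a[fast]=0 → fast++
(s=0,f=2) a[fast]=8≠0 swap→a[0]=8 → slow++,fast++
(s=1,f=3) a[fast]=0 → fast++
(s=1,f=4) a[fast]=0 → fast++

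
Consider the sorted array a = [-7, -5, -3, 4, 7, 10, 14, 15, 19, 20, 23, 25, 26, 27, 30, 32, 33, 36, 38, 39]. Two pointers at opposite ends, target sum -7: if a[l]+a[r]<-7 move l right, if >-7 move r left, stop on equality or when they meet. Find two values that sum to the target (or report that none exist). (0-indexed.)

no pair

[0,19] -7+39=32 >-7 → r--
[0,18] -7+38=31 >-7 → r--
[0,17] -7+36=29 >-7 → r--
[0,16] -7+33=26 >-7 → r--
[0,15] -7+32=25 >-7 → r--
[0,14] -7+30=23 >-7 → r--
[0,13] -7+27=20 >-7 → r--
[0,12] -7+26=19 >-7 → r--
[0,11] -7+25=18 >-7 → r--
[0,10] -7+23=16 >-7 → r--
[0,9] -7+20=13 >-7 → r--
[0,8] -7+19=12 >-7 → r--
[0,7] -7+15=8 >-7 → r--
[0,6] -7+14=7 >-7 → r--
[0,5] -7+10=3 >-7 → r--
[0,4] -7+7=0 >-7 → r--
[0,3] -7+4=-3 >-7 → r--
[0,2] -7+-3=-10 <-7 → l++
[1,2] -5+-3=-8 <-7 → l++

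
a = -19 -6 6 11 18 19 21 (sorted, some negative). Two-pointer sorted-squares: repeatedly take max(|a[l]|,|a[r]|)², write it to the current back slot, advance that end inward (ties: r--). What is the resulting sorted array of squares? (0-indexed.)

[0,6] |-19|<=|21| out[6]=441 → r--
[0,5] |-19|<=|19| out[5]=361 → r--
[0,4] |-19|>|18| out[4]=361 → l++
[1,4] |-6|<=|18| out[3]=324 → r--
[1,3] |-6|<=|11| out[2]=121 → r--
[1,2] |-6|<=|6| out[1]=36 → r--
[1,1] |-6|<=|-6| out[0]=36 → r--

[36, 36, 121, 324, 361, 361, 441]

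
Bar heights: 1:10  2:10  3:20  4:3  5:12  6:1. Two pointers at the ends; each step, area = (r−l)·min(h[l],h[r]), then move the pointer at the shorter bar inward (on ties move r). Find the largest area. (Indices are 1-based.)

max area = 40

l=1 r=6: min(10,1)*5=5 best=5 *, r--
l=1 r=5: min(10,12)*4=40 best=40 *, l++
l=2 r=5: min(10,12)*3=30 best=40, l++
l=3 r=5: min(20,12)*2=24 best=40, r--
l=3 r=4: min(20,3)*1=3 best=40, r--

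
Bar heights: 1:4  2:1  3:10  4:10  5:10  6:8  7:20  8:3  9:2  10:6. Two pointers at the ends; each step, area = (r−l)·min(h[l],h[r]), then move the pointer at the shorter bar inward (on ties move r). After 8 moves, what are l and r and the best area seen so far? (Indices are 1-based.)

l=6, r=7, best area=42

[1,10] min(4,6)*9=36 best=36 * → l++
[2,10] min(1,6)*8=8 best=36 → l++
[3,10] min(10,6)*7=42 best=42 * → r--
[3,9] min(10,2)*6=12 best=42 → r--
[3,8] min(10,3)*5=15 best=42 → r--
[3,7] min(10,20)*4=40 best=42 → l++
[4,7] min(10,20)*3=30 best=42 → l++
[5,7] min(10,20)*2=20 best=42 → l++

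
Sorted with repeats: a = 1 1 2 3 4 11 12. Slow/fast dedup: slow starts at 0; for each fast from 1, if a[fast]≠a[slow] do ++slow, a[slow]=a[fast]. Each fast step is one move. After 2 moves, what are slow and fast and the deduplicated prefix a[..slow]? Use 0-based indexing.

slow=1, fast=3, prefix=[1, 2]

slow=0 fast=1: a[fast]=1=a[slow] dup, fast++
slow=0 fast=2: a[fast]=2≠a[slow]=1 write a[1]=2, slow++,fast++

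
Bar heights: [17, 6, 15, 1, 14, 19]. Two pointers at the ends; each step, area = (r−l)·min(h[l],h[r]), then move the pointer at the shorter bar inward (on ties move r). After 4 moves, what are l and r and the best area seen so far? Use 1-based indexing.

l=5, r=6, best area=85

l=1 r=6: min(17,19)*5=85 best=85 *, l++
l=2 r=6: min(6,19)*4=24 best=85, l++
l=3 r=6: min(15,19)*3=45 best=85, l++
l=4 r=6: min(1,19)*2=2 best=85, l++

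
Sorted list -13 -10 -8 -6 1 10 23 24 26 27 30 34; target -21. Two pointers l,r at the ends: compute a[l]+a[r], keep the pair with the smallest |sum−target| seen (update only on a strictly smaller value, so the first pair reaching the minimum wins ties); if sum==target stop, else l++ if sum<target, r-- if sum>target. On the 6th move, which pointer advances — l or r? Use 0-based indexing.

r

l=0 r=11: -13+34=21 d=42 *, r--
l=0 r=10: -13+30=17 d=38 *, r--
l=0 r=9: -13+27=14 d=35 *, r--
l=0 r=8: -13+26=13 d=34 *, r--
l=0 r=7: -13+24=11 d=32 *, r--
l=0 r=6: -13+23=10 d=31 *, r--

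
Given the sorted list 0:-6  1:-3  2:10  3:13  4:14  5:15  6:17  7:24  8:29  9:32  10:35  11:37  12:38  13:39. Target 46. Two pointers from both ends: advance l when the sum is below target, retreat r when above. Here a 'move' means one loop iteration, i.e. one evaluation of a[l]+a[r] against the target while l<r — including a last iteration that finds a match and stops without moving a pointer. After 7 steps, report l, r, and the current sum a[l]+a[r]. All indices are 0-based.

[0,13] -6+39=33 <46 → l++
[1,13] -3+39=36 <46 → l++
[2,13] 10+39=49 >46 → r--
[2,12] 10+38=48 >46 → r--
[2,11] 10+37=47 >46 → r--
[2,10] 10+35=45 <46 → l++
[3,10] 13+35=48 >46 → r--

l=3, r=9, sum=45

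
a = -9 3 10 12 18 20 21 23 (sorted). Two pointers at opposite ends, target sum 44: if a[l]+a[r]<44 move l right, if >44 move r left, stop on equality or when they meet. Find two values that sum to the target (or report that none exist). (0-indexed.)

(21, 23)

l=0 r=7: -9+23=14 <44, l++
l=1 r=7: 3+23=26 <44, l++
l=2 r=7: 10+23=33 <44, l++
l=3 r=7: 12+23=35 <44, l++
l=4 r=7: 18+23=41 <44, l++
l=5 r=7: 20+23=43 <44, l++
l=6 r=7: 21+23=44, found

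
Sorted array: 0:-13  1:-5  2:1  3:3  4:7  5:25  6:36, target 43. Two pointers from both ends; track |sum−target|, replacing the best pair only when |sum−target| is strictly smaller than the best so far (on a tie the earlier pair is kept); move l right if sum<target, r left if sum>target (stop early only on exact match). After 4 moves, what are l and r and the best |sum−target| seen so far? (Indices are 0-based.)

[0,6] -13+36=23 d=20 * → l++
[1,6] -5+36=31 d=12 * → l++
[2,6] 1+36=37 d=6 * → l++
[3,6] 3+36=39 d=4 * → l++

l=4, r=6, best |Δ|=4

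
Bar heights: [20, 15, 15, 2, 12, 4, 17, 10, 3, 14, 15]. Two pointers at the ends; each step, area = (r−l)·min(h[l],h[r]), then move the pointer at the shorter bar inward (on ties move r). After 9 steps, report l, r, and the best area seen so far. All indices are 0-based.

[0,10] min(20,15)*10=150 best=150 * → r--
[0,9] min(20,14)*9=126 best=150 → r--
[0,8] min(20,3)*8=24 best=150 → r--
[0,7] min(20,10)*7=70 best=150 → r--
[0,6] min(20,17)*6=102 best=150 → r--
[0,5] min(20,4)*5=20 best=150 → r--
[0,4] min(20,12)*4=48 best=150 → r--
[0,3] min(20,2)*3=6 best=150 → r--
[0,2] min(20,15)*2=30 best=150 → r--

l=0, r=1, best area=150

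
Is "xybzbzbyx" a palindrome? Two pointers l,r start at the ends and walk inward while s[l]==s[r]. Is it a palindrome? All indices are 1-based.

palindrome

[1,9] 'x'=='x' → l++,r--
[2,8] 'y'=='y' → l++,r--
[3,7] 'b'=='b' → l++,r--
[4,6] 'z'=='z' → l++,r--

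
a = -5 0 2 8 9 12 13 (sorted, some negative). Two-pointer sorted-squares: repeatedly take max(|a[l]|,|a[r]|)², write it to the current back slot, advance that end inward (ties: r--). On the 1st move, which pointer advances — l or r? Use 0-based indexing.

r

[0,6] |-5|<=|13| out[6]=169 → r--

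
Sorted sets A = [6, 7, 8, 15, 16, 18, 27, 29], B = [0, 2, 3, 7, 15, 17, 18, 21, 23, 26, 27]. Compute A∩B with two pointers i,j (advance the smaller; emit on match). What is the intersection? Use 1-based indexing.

[i=1,j=1] 6>0 → j++
[i=1,j=2] 6>2 → j++
[i=1,j=3] 6>3 → j++
[i=1,j=4] 6<7 → i++
[i=2,j=4] 7==7 emit → i++,j++
[i=3,j=5] 8<15 → i++
[i=4,j=5] 15==15 emit → i++,j++
[i=5,j=6] 16<17 → i++
[i=6,j=6] 18>17 → j++
[i=6,j=7] 18==18 emit → i++,j++
[i=7,j=8] 27>21 → j++
[i=7,j=9] 27>23 → j++
[i=7,j=10] 27>26 → j++
[i=7,j=11] 27==27 emit → i++,j++

intersection = [7, 15, 18, 27]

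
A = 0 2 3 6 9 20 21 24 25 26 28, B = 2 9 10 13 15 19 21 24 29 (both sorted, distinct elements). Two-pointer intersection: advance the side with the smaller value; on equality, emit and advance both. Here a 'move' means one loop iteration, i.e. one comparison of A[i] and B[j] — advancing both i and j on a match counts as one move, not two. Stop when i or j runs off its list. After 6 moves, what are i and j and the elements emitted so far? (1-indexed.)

i=1 j=1: 0<2, i++
i=2 j=1: 2==2 emit, i++,j++
i=3 j=2: 3<9, i++
i=4 j=2: 6<9, i++
i=5 j=2: 9==9 emit, i++,j++
i=6 j=3: 20>10, j++

i=6, j=4, emitted=[2, 9]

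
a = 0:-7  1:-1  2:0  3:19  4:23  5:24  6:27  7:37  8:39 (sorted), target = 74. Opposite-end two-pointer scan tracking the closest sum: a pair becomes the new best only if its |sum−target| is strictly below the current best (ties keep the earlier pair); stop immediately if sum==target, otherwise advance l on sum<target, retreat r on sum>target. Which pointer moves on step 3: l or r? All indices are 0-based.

[0,8] -7+39=32 d=42 * → l++
[1,8] -1+39=38 d=36 * → l++
[2,8] 0+39=39 d=35 * → l++

l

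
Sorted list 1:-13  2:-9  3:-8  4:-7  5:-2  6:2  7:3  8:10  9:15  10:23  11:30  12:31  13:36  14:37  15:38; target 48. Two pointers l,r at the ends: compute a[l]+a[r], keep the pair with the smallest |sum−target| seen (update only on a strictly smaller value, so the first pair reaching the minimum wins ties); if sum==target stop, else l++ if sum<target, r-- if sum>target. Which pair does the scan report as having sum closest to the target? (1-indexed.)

pair (10, 38) with sum 48 (|Δ|=0)

l=1 r=15: -13+38=25 d=23 *, l++
l=2 r=15: -9+38=29 d=19 *, l++
l=3 r=15: -8+38=30 d=18 *, l++
l=4 r=15: -7+38=31 d=17 *, l++
l=5 r=15: -2+38=36 d=12 *, l++
l=6 r=15: 2+38=40 d=8 *, l++
l=7 r=15: 3+38=41 d=7 *, l++
l=8 r=15: 10+38=48 d=0 *, stop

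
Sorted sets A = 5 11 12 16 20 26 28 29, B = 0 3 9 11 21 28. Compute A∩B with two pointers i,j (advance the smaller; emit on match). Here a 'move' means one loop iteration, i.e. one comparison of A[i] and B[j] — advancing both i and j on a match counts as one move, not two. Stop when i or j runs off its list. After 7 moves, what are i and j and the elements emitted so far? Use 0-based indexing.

[i=0,j=0] 5>0 → j++
[i=0,j=1] 5>3 → j++
[i=0,j=2] 5<9 → i++
[i=1,j=2] 11>9 → j++
[i=1,j=3] 11==11 emit → i++,j++
[i=2,j=4] 12<21 → i++
[i=3,j=4] 16<21 → i++

i=4, j=4, emitted=[11]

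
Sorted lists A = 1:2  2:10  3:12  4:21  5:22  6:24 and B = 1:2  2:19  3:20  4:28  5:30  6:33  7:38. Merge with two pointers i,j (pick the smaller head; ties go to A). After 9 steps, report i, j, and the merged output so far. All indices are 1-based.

i=1 j=1: A[i]=2<=B[j]=2 take 2, i++
i=2 j=1: A[i]=10>B[j]=2 take 2, j++
i=2 j=2: A[i]=10<=B[j]=19 take 10, i++
i=3 j=2: A[i]=12<=B[j]=19 take 12, i++
i=4 j=2: A[i]=21>B[j]=19 take 19, j++
i=4 j=3: A[i]=21>B[j]=20 take 20, j++
i=4 j=4: A[i]=21<=B[j]=28 take 21, i++
i=5 j=4: A[i]=22<=B[j]=28 take 22, i++
i=6 j=4: A[i]=24<=B[j]=28 take 24, i++

i=7, j=4, merged so far=[2, 2, 10, 12, 19, 20, 21, 22, 24]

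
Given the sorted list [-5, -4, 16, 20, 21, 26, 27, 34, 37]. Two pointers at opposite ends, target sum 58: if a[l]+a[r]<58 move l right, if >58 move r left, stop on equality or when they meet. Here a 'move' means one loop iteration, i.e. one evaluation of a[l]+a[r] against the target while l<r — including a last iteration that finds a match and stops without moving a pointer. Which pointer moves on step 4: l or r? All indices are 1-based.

l

l=1 r=9: -5+37=32 <58, l++
l=2 r=9: -4+37=33 <58, l++
l=3 r=9: 16+37=53 <58, l++
l=4 r=9: 20+37=57 <58, l++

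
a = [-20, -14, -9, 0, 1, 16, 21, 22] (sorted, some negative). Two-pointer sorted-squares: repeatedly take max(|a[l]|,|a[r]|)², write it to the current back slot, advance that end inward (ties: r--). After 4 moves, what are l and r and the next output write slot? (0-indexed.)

l=1, r=4, next write slot=3

l=0 r=7: |-20|<=|22| out[7]=484, r--
l=0 r=6: |-20|<=|21| out[6]=441, r--
l=0 r=5: |-20|>|16| out[5]=400, l++
l=1 r=5: |-14|<=|16| out[4]=256, r--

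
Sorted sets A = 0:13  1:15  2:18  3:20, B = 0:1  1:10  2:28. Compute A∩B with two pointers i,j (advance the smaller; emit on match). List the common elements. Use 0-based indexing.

intersection = []

i=0 j=0: 13>1, j++
i=0 j=1: 13>10, j++
i=0 j=2: 13<28, i++
i=1 j=2: 15<28, i++
i=2 j=2: 18<28, i++
i=3 j=2: 20<28, i++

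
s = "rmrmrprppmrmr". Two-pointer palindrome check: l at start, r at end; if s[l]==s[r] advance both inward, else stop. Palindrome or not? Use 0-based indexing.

[0,12] 'r'=='r' → l++,r--
[1,11] 'm'=='m' → l++,r--
[2,10] 'r'=='r' → l++,r--
[3,9] 'm'=='m' → l++,r--
[4,8] 'r'!='p' → stop

not a palindrome (mismatch at 4,8)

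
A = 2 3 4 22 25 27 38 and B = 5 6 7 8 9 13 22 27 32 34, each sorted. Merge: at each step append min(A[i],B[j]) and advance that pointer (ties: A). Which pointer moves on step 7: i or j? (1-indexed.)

[i=1,j=1] A[i]=2<=B[j]=5 take 2 → i++
[i=2,j=1] A[i]=3<=B[j]=5 take 3 → i++
[i=3,j=1] A[i]=4<=B[j]=5 take 4 → i++
[i=4,j=1] A[i]=22>B[j]=5 take 5 → j++
[i=4,j=2] A[i]=22>B[j]=6 take 6 → j++
[i=4,j=3] A[i]=22>B[j]=7 take 7 → j++
[i=4,j=4] A[i]=22>B[j]=8 take 8 → j++

j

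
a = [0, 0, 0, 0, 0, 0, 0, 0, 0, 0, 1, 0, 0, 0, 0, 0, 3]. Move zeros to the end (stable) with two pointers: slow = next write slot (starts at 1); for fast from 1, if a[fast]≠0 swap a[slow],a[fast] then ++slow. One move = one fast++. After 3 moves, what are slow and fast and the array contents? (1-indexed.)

(s=1,f=1) a[fast]=0 → fast++
(s=1,f=2) a[fast]=0 → fast++
(s=1,f=3) a[fast]=0 → fast++

slow=1, fast=4, a=[0, 0, 0, 0, 0, 0, 0, 0, 0, 0, 1, 0, 0, 0, 0, 0, 3]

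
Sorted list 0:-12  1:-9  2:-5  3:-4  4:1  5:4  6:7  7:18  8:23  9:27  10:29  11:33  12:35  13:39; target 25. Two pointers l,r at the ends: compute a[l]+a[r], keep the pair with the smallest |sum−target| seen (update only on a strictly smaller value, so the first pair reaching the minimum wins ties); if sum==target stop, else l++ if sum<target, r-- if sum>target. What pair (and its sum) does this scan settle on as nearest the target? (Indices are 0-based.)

pair (-4, 29) with sum 25 (|Δ|=0)

l=0 r=13: -12+39=27 d=2 *, r--
l=0 r=12: -12+35=23 d=2, l++
l=1 r=12: -9+35=26 d=1 *, r--
l=1 r=11: -9+33=24 d=1, l++
l=2 r=11: -5+33=28 d=3, r--
l=2 r=10: -5+29=24 d=1, l++
l=3 r=10: -4+29=25 d=0 *, stop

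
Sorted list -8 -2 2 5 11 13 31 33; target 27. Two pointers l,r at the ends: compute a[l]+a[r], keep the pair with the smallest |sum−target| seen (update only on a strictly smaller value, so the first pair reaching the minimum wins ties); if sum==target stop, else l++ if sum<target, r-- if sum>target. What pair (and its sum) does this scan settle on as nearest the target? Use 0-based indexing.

pair (-8, 33) with sum 25 (|Δ|=2)

l=0 r=7: -8+33=25 d=2 *, l++
l=1 r=7: -2+33=31 d=4, r--
l=1 r=6: -2+31=29 d=2, r--
l=1 r=5: -2+13=11 d=16, l++
l=2 r=5: 2+13=15 d=12, l++
l=3 r=5: 5+13=18 d=9, l++
l=4 r=5: 11+13=24 d=3, l++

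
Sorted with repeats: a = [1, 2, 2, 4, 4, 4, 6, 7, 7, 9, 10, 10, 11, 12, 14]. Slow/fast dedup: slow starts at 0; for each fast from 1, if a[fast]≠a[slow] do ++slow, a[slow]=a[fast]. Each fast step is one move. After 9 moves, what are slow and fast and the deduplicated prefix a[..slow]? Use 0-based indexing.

slow=5, fast=10, prefix=[1, 2, 4, 6, 7, 9]

slow=0 fast=1: a[fast]=2≠a[slow]=1 write a[1]=2, slow++,fast++
slow=1 fast=2: a[fast]=2=a[slow] dup, fast++
slow=1 fast=3: a[fast]=4≠a[slow]=2 write a[2]=4, slow++,fast++
slow=2 fast=4: a[fast]=4=a[slow] dup, fast++
slow=2 fast=5: a[fast]=4=a[slow] dup, fast++
slow=2 fast=6: a[fast]=6≠a[slow]=4 write a[3]=6, slow++,fast++
slow=3 fast=7: a[fast]=7≠a[slow]=6 write a[4]=7, slow++,fast++
slow=4 fast=8: a[fast]=7=a[slow] dup, fast++
slow=4 fast=9: a[fast]=9≠a[slow]=7 write a[5]=9, slow++,fast++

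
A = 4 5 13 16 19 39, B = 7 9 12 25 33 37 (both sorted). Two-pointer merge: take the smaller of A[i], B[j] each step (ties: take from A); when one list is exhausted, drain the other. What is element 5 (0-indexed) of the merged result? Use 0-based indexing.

i=0 j=0: A[i]=4<=B[j]=7 take 4, i++
i=1 j=0: A[i]=5<=B[j]=7 take 5, i++
i=2 j=0: A[i]=13>B[j]=7 take 7, j++
i=2 j=1: A[i]=13>B[j]=9 take 9, j++
i=2 j=2: A[i]=13>B[j]=12 take 12, j++
i=2 j=3: A[i]=13<=B[j]=25 take 13, i++
i=3 j=3: A[i]=16<=B[j]=25 take 16, i++
i=4 j=3: A[i]=19<=B[j]=25 take 19, i++
i=5 j=3: A[i]=39>B[j]=25 take 25, j++
i=5 j=4: A[i]=39>B[j]=33 take 33, j++
i=5 j=5: A[i]=39>B[j]=37 take 37, j++
i=5 j=6: B done, take A[i]=39, i++

merged[5] = 13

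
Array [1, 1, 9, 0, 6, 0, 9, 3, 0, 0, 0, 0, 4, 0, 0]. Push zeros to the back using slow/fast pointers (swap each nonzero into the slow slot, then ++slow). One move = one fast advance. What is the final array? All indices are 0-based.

[1, 1, 9, 6, 9, 3, 4, 0, 0, 0, 0, 0, 0, 0, 0]

slow=0 fast=0: a[fast]=1≠0 swap→a[0]=1, slow++,fast++
slow=1 fast=1: a[fast]=1≠0 swap→a[1]=1, slow++,fast++
slow=2 fast=2: a[fast]=9≠0 swap→a[2]=9, slow++,fast++
slow=3 fast=3: a[fast]=0, fast++
slow=3 fast=4: a[fast]=6≠0 swap→a[3]=6, slow++,fast++
slow=4 fast=5: a[fast]=0, fast++
slow=4 fast=6: a[fast]=9≠0 swap→a[4]=9, slow++,fast++
slow=5 fast=7: a[fast]=3≠0 swap→a[5]=3, slow++,fast++
slow=6 fast=8: a[fast]=0, fast++
slow=6 fast=9: a[fast]=0, fast++
slow=6 fast=10: a[fast]=0, fast++
slow=6 fast=11: a[fast]=0, fast++
slow=6 fast=12: a[fast]=4≠0 swap→a[6]=4, slow++,fast++
slow=7 fast=13: a[fast]=0, fast++
slow=7 fast=14: a[fast]=0, fast++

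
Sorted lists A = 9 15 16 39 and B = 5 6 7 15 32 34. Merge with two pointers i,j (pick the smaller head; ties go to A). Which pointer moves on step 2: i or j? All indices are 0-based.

j

[i=0,j=0] A[i]=9>B[j]=5 take 5 → j++
[i=0,j=1] A[i]=9>B[j]=6 take 6 → j++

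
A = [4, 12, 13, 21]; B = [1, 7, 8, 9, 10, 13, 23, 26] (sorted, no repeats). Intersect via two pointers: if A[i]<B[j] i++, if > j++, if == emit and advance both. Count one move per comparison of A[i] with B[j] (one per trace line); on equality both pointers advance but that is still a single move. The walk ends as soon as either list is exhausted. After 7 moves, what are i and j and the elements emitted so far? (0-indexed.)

i=0 j=0: 4>1, j++
i=0 j=1: 4<7, i++
i=1 j=1: 12>7, j++
i=1 j=2: 12>8, j++
i=1 j=3: 12>9, j++
i=1 j=4: 12>10, j++
i=1 j=5: 12<13, i++

i=2, j=5, emitted=[]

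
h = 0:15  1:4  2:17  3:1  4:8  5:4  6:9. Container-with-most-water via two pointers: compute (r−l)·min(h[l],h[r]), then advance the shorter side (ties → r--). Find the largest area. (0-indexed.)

max area = 54

[0,6] min(15,9)*6=54 best=54 * → r--
[0,5] min(15,4)*5=20 best=54 → r--
[0,4] min(15,8)*4=32 best=54 → r--
[0,3] min(15,1)*3=3 best=54 → r--
[0,2] min(15,17)*2=30 best=54 → l++
[1,2] min(4,17)*1=4 best=54 → l++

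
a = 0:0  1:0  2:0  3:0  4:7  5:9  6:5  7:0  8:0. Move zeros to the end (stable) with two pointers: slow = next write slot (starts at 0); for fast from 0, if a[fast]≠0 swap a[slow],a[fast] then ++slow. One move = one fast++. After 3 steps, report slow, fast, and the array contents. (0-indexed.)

slow=0, fast=3, a=[0, 0, 0, 0, 7, 9, 5, 0, 0]

(s=0,f=0) a[fast]=0 → fast++
(s=0,f=1) a[fast]=0 → fast++
(s=0,f=2) a[fast]=0 → fast++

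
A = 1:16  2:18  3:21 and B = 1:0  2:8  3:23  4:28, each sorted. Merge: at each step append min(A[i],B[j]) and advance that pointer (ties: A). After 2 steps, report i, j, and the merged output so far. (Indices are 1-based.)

i=1, j=3, merged so far=[0, 8]

[i=1,j=1] A[i]=16>B[j]=0 take 0 → j++
[i=1,j=2] A[i]=16>B[j]=8 take 8 → j++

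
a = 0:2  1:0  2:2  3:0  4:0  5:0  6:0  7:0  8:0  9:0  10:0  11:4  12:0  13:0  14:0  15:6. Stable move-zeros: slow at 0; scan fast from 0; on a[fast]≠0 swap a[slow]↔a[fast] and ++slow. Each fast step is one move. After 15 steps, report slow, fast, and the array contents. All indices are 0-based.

slow=3, fast=15, a=[2, 2, 4, 0, 0, 0, 0, 0, 0, 0, 0, 0, 0, 0, 0, 6]

slow=0 fast=0: a[fast]=2≠0 swap→a[0]=2, slow++,fast++
slow=1 fast=1: a[fast]=0, fast++
slow=1 fast=2: a[fast]=2≠0 swap→a[1]=2, slow++,fast++
slow=2 fast=3: a[fast]=0, fast++
slow=2 fast=4: a[fast]=0, fast++
slow=2 fast=5: a[fast]=0, fast++
slow=2 fast=6: a[fast]=0, fast++
slow=2 fast=7: a[fast]=0, fast++
slow=2 fast=8: a[fast]=0, fast++
slow=2 fast=9: a[fast]=0, fast++
slow=2 fast=10: a[fast]=0, fast++
slow=2 fast=11: a[fast]=4≠0 swap→a[2]=4, slow++,fast++
slow=3 fast=12: a[fast]=0, fast++
slow=3 fast=13: a[fast]=0, fast++
slow=3 fast=14: a[fast]=0, fast++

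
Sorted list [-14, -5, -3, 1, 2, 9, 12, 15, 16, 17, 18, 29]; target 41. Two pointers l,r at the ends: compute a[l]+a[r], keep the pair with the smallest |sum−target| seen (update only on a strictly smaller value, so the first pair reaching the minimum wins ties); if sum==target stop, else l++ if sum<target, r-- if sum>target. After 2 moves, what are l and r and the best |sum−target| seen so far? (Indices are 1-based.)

l=1 r=12: -14+29=15 d=26 *, l++
l=2 r=12: -5+29=24 d=17 *, l++

l=3, r=12, best |Δ|=17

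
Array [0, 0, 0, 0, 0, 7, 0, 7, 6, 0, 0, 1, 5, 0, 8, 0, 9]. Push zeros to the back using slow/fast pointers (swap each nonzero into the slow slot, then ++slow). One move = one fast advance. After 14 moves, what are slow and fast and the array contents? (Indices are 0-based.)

slow=5, fast=14, a=[7, 7, 6, 1, 5, 0, 0, 0, 0, 0, 0, 0, 0, 0, 8, 0, 9]

(s=0,f=0) a[fast]=0 → fast++
(s=0,f=1) a[fast]=0 → fast++
(s=0,f=2) a[fast]=0 → fast++
(s=0,f=3) a[fast]=0 → fast++
(s=0,f=4) a[fast]=0 → fast++
(s=0,f=5) a[fast]=7≠0 swap→a[0]=7 → slow++,fast++
(s=1,f=6) a[fast]=0 → fast++
(s=1,f=7) a[fast]=7≠0 swap→a[1]=7 → slow++,fast++
(s=2,f=8) a[fast]=6≠0 swap→a[2]=6 → slow++,fast++
(s=3,f=9) a[fast]=0 → fast++
(s=3,f=10) a[fast]=0 → fast++
(s=3,f=11) a[fast]=1≠0 swap→a[3]=1 → slow++,fast++
(s=4,f=12) a[fast]=5≠0 swap→a[4]=5 → slow++,fast++
(s=5,f=13) a[fast]=0 → fast++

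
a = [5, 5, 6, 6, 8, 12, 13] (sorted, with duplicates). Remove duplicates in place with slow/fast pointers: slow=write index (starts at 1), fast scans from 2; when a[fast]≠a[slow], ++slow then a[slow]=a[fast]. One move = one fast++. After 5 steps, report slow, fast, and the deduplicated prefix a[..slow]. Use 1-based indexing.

slow=4, fast=7, prefix=[5, 6, 8, 12]

(s=1,f=2) a[fast]=5=a[slow] dup → fast++
(s=1,f=3) a[fast]=6≠a[slow]=5 write a[2]=6 → slow++,fast++
(s=2,f=4) a[fast]=6=a[slow] dup → fast++
(s=2,f=5) a[fast]=8≠a[slow]=6 write a[3]=8 → slow++,fast++
(s=3,f=6) a[fast]=12≠a[slow]=8 write a[4]=12 → slow++,fast++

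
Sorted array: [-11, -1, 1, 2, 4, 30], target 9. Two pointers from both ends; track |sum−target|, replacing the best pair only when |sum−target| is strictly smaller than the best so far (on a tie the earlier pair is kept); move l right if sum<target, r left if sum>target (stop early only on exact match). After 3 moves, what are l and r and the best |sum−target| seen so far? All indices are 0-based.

l=2, r=4, best |Δ|=6

l=0 r=5: -11+30=19 d=10 *, r--
l=0 r=4: -11+4=-7 d=16, l++
l=1 r=4: -1+4=3 d=6 *, l++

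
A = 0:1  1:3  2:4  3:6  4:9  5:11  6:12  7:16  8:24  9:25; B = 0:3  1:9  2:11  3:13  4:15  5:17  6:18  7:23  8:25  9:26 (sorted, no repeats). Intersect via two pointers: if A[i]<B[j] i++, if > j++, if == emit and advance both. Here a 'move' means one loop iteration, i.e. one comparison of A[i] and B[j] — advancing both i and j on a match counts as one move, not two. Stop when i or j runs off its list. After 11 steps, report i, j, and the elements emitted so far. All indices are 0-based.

i=0 j=0: 1<3, i++
i=1 j=0: 3==3 emit, i++,j++
i=2 j=1: 4<9, i++
i=3 j=1: 6<9, i++
i=4 j=1: 9==9 emit, i++,j++
i=5 j=2: 11==11 emit, i++,j++
i=6 j=3: 12<13, i++
i=7 j=3: 16>13, j++
i=7 j=4: 16>15, j++
i=7 j=5: 16<17, i++
i=8 j=5: 24>17, j++

i=8, j=6, emitted=[3, 9, 11]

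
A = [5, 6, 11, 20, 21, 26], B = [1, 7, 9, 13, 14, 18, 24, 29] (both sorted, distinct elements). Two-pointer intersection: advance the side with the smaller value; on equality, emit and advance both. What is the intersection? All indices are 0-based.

intersection = []

[i=0,j=0] 5>1 → j++
[i=0,j=1] 5<7 → i++
[i=1,j=1] 6<7 → i++
[i=2,j=1] 11>7 → j++
[i=2,j=2] 11>9 → j++
[i=2,j=3] 11<13 → i++
[i=3,j=3] 20>13 → j++
[i=3,j=4] 20>14 → j++
[i=3,j=5] 20>18 → j++
[i=3,j=6] 20<24 → i++
[i=4,j=6] 21<24 → i++
[i=5,j=6] 26>24 → j++
[i=5,j=7] 26<29 → i++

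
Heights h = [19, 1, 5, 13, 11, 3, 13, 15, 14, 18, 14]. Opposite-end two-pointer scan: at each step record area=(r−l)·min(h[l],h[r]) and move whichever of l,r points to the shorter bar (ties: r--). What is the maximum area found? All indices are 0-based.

[0,10] min(19,14)*10=140 best=140 * → r--
[0,9] min(19,18)*9=162 best=162 * → r--
[0,8] min(19,14)*8=112 best=162 → r--
[0,7] min(19,15)*7=105 best=162 → r--
[0,6] min(19,13)*6=78 best=162 → r--
[0,5] min(19,3)*5=15 best=162 → r--
[0,4] min(19,11)*4=44 best=162 → r--
[0,3] min(19,13)*3=39 best=162 → r--
[0,2] min(19,5)*2=10 best=162 → r--
[0,1] min(19,1)*1=1 best=162 → r--

max area = 162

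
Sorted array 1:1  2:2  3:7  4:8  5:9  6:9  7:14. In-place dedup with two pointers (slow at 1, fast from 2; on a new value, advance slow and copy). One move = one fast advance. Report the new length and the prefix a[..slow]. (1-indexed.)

slow=1 fast=2: a[fast]=2≠a[slow]=1 write a[2]=2, slow++,fast++
slow=2 fast=3: a[fast]=7≠a[slow]=2 write a[3]=7, slow++,fast++
slow=3 fast=4: a[fast]=8≠a[slow]=7 write a[4]=8, slow++,fast++
slow=4 fast=5: a[fast]=9≠a[slow]=8 write a[5]=9, slow++,fast++
slow=5 fast=6: a[fast]=9=a[slow] dup, fast++
slow=5 fast=7: a[fast]=14≠a[slow]=9 write a[6]=14, slow++,fast++

length 6; prefix = [1, 2, 7, 8, 9, 14]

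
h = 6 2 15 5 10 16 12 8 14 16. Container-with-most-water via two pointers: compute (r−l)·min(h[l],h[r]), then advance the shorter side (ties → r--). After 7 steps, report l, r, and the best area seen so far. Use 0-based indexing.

[0,9] min(6,16)*9=54 best=54 * → l++
[1,9] min(2,16)*8=16 best=54 → l++
[2,9] min(15,16)*7=105 best=105 * → l++
[3,9] min(5,16)*6=30 best=105 → l++
[4,9] min(10,16)*5=50 best=105 → l++
[5,9] min(16,16)*4=64 best=105 → r--
[5,8] min(16,14)*3=42 best=105 → r--

l=5, r=7, best area=105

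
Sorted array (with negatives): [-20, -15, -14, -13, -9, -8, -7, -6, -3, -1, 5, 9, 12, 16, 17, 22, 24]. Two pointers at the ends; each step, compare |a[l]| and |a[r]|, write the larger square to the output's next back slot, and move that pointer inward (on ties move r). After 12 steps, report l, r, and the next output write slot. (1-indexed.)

l=7, r=11, next write slot=5

l=1 r=17: |-20|<=|24| out[17]=576, r--
l=1 r=16: |-20|<=|22| out[16]=484, r--
l=1 r=15: |-20|>|17| out[15]=400, l++
l=2 r=15: |-15|<=|17| out[14]=289, r--
l=2 r=14: |-15|<=|16| out[13]=256, r--
l=2 r=13: |-15|>|12| out[12]=225, l++
l=3 r=13: |-14|>|12| out[11]=196, l++
l=4 r=13: |-13|>|12| out[10]=169, l++
l=5 r=13: |-9|<=|12| out[9]=144, r--
l=5 r=12: |-9|<=|9| out[8]=81, r--
l=5 r=11: |-9|>|5| out[7]=81, l++
l=6 r=11: |-8|>|5| out[6]=64, l++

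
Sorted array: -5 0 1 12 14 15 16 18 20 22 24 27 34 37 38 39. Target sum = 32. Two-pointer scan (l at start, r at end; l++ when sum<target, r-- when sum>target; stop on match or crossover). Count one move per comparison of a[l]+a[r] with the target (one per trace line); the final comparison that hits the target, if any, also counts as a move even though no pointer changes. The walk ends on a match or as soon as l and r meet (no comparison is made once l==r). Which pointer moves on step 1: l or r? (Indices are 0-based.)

r

l=0 r=15: -5+39=34 >32, r--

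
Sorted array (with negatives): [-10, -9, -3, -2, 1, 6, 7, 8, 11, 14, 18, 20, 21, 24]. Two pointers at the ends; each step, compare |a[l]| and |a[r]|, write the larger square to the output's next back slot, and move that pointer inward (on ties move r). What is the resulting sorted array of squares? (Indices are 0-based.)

[1, 4, 9, 36, 49, 64, 81, 100, 121, 196, 324, 400, 441, 576]

l=0 r=13: |-10|<=|24| out[13]=576, r--
l=0 r=12: |-10|<=|21| out[12]=441, r--
l=0 r=11: |-10|<=|20| out[11]=400, r--
l=0 r=10: |-10|<=|18| out[10]=324, r--
l=0 r=9: |-10|<=|14| out[9]=196, r--
l=0 r=8: |-10|<=|11| out[8]=121, r--
l=0 r=7: |-10|>|8| out[7]=100, l++
l=1 r=7: |-9|>|8| out[6]=81, l++
l=2 r=7: |-3|<=|8| out[5]=64, r--
l=2 r=6: |-3|<=|7| out[4]=49, r--
l=2 r=5: |-3|<=|6| out[3]=36, r--
l=2 r=4: |-3|>|1| out[2]=9, l++
l=3 r=4: |-2|>|1| out[1]=4, l++
l=4 r=4: |1|<=|1| out[0]=1, r--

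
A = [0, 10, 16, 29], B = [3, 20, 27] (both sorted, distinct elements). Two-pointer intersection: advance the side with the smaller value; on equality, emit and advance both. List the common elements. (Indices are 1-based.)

[i=1,j=1] 0<3 → i++
[i=2,j=1] 10>3 → j++
[i=2,j=2] 10<20 → i++
[i=3,j=2] 16<20 → i++
[i=4,j=2] 29>20 → j++
[i=4,j=3] 29>27 → j++

intersection = []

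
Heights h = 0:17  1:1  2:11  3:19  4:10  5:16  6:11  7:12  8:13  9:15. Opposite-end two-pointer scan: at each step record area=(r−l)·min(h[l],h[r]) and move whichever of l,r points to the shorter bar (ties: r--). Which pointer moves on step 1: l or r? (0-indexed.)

l=0 r=9: min(17,15)*9=135 best=135 *, r--

r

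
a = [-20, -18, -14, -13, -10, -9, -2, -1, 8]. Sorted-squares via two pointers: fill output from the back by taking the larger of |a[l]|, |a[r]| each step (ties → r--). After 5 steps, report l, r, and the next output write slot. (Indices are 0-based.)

l=5, r=8, next write slot=3

[0,8] |-20|>|8| out[8]=400 → l++
[1,8] |-18|>|8| out[7]=324 → l++
[2,8] |-14|>|8| out[6]=196 → l++
[3,8] |-13|>|8| out[5]=169 → l++
[4,8] |-10|>|8| out[4]=100 → l++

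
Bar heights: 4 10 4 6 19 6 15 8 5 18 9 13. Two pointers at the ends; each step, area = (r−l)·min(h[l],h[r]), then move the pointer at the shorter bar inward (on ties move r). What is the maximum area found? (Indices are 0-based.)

l=0 r=11: min(4,13)*11=44 best=44 *, l++
l=1 r=11: min(10,13)*10=100 best=100 *, l++
l=2 r=11: min(4,13)*9=36 best=100, l++
l=3 r=11: min(6,13)*8=48 best=100, l++
l=4 r=11: min(19,13)*7=91 best=100, r--
l=4 r=10: min(19,9)*6=54 best=100, r--
l=4 r=9: min(19,18)*5=90 best=100, r--
l=4 r=8: min(19,5)*4=20 best=100, r--
l=4 r=7: min(19,8)*3=24 best=100, r--
l=4 r=6: min(19,15)*2=30 best=100, r--
l=4 r=5: min(19,6)*1=6 best=100, r--

max area = 100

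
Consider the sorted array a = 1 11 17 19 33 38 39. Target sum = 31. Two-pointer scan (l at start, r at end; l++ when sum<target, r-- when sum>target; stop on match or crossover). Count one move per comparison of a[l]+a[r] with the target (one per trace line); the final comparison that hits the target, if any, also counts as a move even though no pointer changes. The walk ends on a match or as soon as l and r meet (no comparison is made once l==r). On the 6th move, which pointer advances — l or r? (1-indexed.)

[1,7] 1+39=40 >31 → r--
[1,6] 1+38=39 >31 → r--
[1,5] 1+33=34 >31 → r--
[1,4] 1+19=20 <31 → l++
[2,4] 11+19=30 <31 → l++
[3,4] 17+19=36 >31 → r--

r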